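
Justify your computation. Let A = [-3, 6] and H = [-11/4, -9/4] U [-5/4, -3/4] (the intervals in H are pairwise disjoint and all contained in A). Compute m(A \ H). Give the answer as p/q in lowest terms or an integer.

The ambient interval has length m(A) = 6 - (-3) = 9.
Since the holes are disjoint and sit inside A, by finite additivity
  m(H) = sum_i (b_i - a_i), and m(A \ H) = m(A) - m(H).
Computing the hole measures:
  m(H_1) = -9/4 - (-11/4) = 1/2.
  m(H_2) = -3/4 - (-5/4) = 1/2.
Summed: m(H) = 1/2 + 1/2 = 1.
So m(A \ H) = 9 - 1 = 8.

8


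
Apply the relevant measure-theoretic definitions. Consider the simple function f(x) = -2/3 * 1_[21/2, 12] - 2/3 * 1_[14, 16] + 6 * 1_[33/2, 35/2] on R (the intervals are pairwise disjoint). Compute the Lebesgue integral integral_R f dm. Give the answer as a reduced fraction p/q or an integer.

For a simple function f = sum_i c_i * 1_{A_i} with disjoint A_i,
  integral f dm = sum_i c_i * m(A_i).
Lengths of the A_i:
  m(A_1) = 12 - 21/2 = 3/2.
  m(A_2) = 16 - 14 = 2.
  m(A_3) = 35/2 - 33/2 = 1.
Contributions c_i * m(A_i):
  (-2/3) * (3/2) = -1.
  (-2/3) * (2) = -4/3.
  (6) * (1) = 6.
Total: -1 - 4/3 + 6 = 11/3.

11/3


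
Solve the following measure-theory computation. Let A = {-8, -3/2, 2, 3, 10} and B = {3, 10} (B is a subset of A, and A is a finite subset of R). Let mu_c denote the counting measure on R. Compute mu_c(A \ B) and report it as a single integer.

Counting measure assigns mu_c(E) = |E| (number of elements) when E is finite. For B subset A, A \ B is the set of elements of A not in B, so |A \ B| = |A| - |B|.
|A| = 5, |B| = 2, so mu_c(A \ B) = 5 - 2 = 3.

3


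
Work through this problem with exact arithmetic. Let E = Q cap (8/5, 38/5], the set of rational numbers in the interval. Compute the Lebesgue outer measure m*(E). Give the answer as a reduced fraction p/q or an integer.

E = Q cap (8/5, 38/5] is a subset of Q, which is countable. Enumerate Q = {q_1, q_2, ...}; for any eps > 0, cover q_k by the open interval (q_k - eps/2^(k+1), q_k + eps/2^(k+1)), of length eps/2^k. The total cover length is sum_{k>=1} eps/2^k = eps. Hence m*(E) <= m*(Q) <= eps for every eps > 0, and since outer measure is non-negative, m*(E) = 0.

0


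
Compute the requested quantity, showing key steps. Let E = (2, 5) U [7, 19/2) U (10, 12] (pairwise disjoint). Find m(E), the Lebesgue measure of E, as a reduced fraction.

For pairwise disjoint intervals, m(union_i I_i) = sum_i m(I_i),
and m is invariant under swapping open/closed endpoints (single points have measure 0).
So m(E) = sum_i (b_i - a_i).
  I_1 has length 5 - 2 = 3.
  I_2 has length 19/2 - 7 = 5/2.
  I_3 has length 12 - 10 = 2.
Summing:
  m(E) = 3 + 5/2 + 2 = 15/2.

15/2


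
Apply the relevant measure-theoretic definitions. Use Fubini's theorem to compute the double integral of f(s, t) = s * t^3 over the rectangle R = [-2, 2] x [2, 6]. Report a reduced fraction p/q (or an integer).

f(s, t) is a tensor product of a function of s and a function of t, and both factors are bounded continuous (hence Lebesgue integrable) on the rectangle, so Fubini's theorem applies:
  integral_R f d(m x m) = (integral_a1^b1 s ds) * (integral_a2^b2 t^3 dt).
Inner integral in s: integral_{-2}^{2} s ds = (2^2 - (-2)^2)/2
  = 0.
Inner integral in t: integral_{2}^{6} t^3 dt = (6^4 - 2^4)/4
  = 320.
Product: (0) * (320) = 0.

0


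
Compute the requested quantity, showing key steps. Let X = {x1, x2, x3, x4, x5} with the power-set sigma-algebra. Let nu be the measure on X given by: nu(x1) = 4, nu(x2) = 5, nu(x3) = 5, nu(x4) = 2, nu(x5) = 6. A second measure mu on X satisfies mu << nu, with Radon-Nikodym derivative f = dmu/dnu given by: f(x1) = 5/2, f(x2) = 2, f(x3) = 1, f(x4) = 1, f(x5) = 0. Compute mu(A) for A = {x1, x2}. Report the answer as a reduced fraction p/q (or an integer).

By the defining property of the Radon-Nikodym derivative, for every measurable set A,
  mu(A) = integral_A f dnu.
Since nu is a discrete measure concentrated on the atoms of X, the integral over A reduces to the sum
  mu(A) = sum_{x in A} f(x) * nu({x}).
Computing each term:
  x1: f(x1) * nu(x1) = 5/2 * 4 = 10.
  x2: f(x2) * nu(x2) = 2 * 5 = 10.
Summing: mu(A) = 10 + 10 = 20.

20


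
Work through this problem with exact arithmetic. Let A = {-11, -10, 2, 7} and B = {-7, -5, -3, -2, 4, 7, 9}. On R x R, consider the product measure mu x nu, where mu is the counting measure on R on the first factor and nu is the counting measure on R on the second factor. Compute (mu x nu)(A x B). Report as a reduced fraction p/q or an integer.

For a measurable rectangle A x B, the product measure satisfies
  (mu x nu)(A x B) = mu(A) * nu(B).
  mu(A) = 4.
  nu(B) = 7.
  (mu x nu)(A x B) = 4 * 7 = 28.

28


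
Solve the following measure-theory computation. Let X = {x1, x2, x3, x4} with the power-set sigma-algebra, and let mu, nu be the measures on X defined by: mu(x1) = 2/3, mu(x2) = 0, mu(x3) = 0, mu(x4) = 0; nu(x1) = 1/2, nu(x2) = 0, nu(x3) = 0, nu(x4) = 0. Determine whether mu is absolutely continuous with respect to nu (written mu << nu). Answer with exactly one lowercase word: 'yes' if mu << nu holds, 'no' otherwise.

mu << nu means: every nu-null measurable set is also mu-null; equivalently, for every atom x, if nu({x}) = 0 then mu({x}) = 0.
Checking each atom:
  x1: nu = 1/2 > 0 -> no constraint.
  x2: nu = 0, mu = 0 -> consistent with mu << nu.
  x3: nu = 0, mu = 0 -> consistent with mu << nu.
  x4: nu = 0, mu = 0 -> consistent with mu << nu.
No atom violates the condition. Therefore mu << nu.

yes


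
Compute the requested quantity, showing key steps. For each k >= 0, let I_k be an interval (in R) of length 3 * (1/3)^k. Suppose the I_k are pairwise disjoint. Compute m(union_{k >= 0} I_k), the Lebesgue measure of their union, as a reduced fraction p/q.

By countable additivity of the Lebesgue measure on pairwise disjoint measurable sets,
  m(union_{k >= 0} I_k) = sum_{k >= 0} m(I_k) = sum_{k >= 0} a * r^k,
  with a = 3 and r = 1/3.
Since 0 < r = 1/3 < 1, the geometric series converges:
  sum_{k >= 0} a * r^k = a / (1 - r).
  = 3 / (1 - 1/3)
  = 3 / (2/3)
  = 9/2.

9/2


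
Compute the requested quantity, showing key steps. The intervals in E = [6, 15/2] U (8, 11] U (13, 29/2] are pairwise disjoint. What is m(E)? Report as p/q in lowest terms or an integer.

For pairwise disjoint intervals, m(union_i I_i) = sum_i m(I_i),
and m is invariant under swapping open/closed endpoints (single points have measure 0).
So m(E) = sum_i (b_i - a_i).
  I_1 has length 15/2 - 6 = 3/2.
  I_2 has length 11 - 8 = 3.
  I_3 has length 29/2 - 13 = 3/2.
Summing:
  m(E) = 3/2 + 3 + 3/2 = 6.

6


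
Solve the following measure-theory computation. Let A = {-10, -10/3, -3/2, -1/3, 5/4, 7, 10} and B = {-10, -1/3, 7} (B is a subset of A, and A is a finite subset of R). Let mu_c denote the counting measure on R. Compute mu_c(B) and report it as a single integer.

Counting measure assigns mu_c(E) = |E| (number of elements) when E is finite.
B has 3 element(s), so mu_c(B) = 3.

3


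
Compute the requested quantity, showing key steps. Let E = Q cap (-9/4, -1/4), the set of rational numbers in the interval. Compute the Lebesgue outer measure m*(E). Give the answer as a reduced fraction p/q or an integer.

Q cap (-9/4, -1/4) is countable; list its elements as q_1, q_2, ... . Fix eps > 0 and cover the k-th point by an interval of length eps * 2^(-k). The cover has total length eps * sum_{k>=1} 2^(-k) = eps, so by definition of outer measure m*(Q cap (-9/4, -1/4)) <= eps. Since eps was arbitrary and m* >= 0, the outer measure is 0.

0


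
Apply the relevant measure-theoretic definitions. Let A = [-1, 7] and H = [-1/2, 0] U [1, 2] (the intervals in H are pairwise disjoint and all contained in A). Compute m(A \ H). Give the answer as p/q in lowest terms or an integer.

The ambient interval has length m(A) = 7 - (-1) = 8.
Since the holes are disjoint and sit inside A, by finite additivity
  m(H) = sum_i (b_i - a_i), and m(A \ H) = m(A) - m(H).
Computing the hole measures:
  m(H_1) = 0 - (-1/2) = 1/2.
  m(H_2) = 2 - 1 = 1.
Summed: m(H) = 1/2 + 1 = 3/2.
So m(A \ H) = 8 - 3/2 = 13/2.

13/2


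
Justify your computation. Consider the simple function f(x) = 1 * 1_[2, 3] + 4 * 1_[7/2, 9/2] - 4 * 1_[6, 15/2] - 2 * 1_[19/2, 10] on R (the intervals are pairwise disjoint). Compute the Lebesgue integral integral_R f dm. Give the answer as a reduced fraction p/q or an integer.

For a simple function f = sum_i c_i * 1_{A_i} with disjoint A_i,
  integral f dm = sum_i c_i * m(A_i).
Lengths of the A_i:
  m(A_1) = 3 - 2 = 1.
  m(A_2) = 9/2 - 7/2 = 1.
  m(A_3) = 15/2 - 6 = 3/2.
  m(A_4) = 10 - 19/2 = 1/2.
Contributions c_i * m(A_i):
  (1) * (1) = 1.
  (4) * (1) = 4.
  (-4) * (3/2) = -6.
  (-2) * (1/2) = -1.
Total: 1 + 4 - 6 - 1 = -2.

-2


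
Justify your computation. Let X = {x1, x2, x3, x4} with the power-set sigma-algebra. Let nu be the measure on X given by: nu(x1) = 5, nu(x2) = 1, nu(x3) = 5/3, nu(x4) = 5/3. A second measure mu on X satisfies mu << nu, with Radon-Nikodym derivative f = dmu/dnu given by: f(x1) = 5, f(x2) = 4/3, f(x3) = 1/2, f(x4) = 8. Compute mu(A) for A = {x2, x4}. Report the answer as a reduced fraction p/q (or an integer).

By the defining property of the Radon-Nikodym derivative, for every measurable set A,
  mu(A) = integral_A f dnu.
Since nu is a discrete measure concentrated on the atoms of X, the integral over A reduces to the sum
  mu(A) = sum_{x in A} f(x) * nu({x}).
Computing each term:
  x2: f(x2) * nu(x2) = 4/3 * 1 = 4/3.
  x4: f(x4) * nu(x4) = 8 * 5/3 = 40/3.
Summing: mu(A) = 4/3 + 40/3 = 44/3.

44/3


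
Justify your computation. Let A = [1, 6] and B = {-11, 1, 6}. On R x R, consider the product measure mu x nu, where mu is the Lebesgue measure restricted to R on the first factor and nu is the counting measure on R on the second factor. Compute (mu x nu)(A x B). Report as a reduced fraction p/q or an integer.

For a measurable rectangle A x B, the product measure satisfies
  (mu x nu)(A x B) = mu(A) * nu(B).
  mu(A) = 5.
  nu(B) = 3.
  (mu x nu)(A x B) = 5 * 3 = 15.

15


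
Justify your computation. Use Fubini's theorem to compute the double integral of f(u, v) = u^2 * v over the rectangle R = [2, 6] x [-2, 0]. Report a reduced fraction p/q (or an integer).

f(u, v) is a tensor product of a function of u and a function of v, and both factors are bounded continuous (hence Lebesgue integrable) on the rectangle, so Fubini's theorem applies:
  integral_R f d(m x m) = (integral_a1^b1 u^2 du) * (integral_a2^b2 v dv).
Inner integral in u: integral_{2}^{6} u^2 du = (6^3 - 2^3)/3
  = 208/3.
Inner integral in v: integral_{-2}^{0} v dv = (0^2 - (-2)^2)/2
  = -2.
Product: (208/3) * (-2) = -416/3.

-416/3


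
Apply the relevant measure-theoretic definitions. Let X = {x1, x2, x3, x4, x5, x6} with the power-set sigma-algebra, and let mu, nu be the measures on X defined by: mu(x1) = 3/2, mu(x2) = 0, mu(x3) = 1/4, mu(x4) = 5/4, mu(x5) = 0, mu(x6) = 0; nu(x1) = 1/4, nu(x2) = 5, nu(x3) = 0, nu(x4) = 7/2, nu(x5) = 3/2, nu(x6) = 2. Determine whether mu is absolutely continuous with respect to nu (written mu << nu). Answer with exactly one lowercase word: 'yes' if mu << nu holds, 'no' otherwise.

mu << nu means: every nu-null measurable set is also mu-null; equivalently, for every atom x, if nu({x}) = 0 then mu({x}) = 0.
Checking each atom:
  x1: nu = 1/4 > 0 -> no constraint.
  x2: nu = 5 > 0 -> no constraint.
  x3: nu = 0, mu = 1/4 > 0 -> violates mu << nu.
  x4: nu = 7/2 > 0 -> no constraint.
  x5: nu = 3/2 > 0 -> no constraint.
  x6: nu = 2 > 0 -> no constraint.
The atom(s) x3 violate the condition (nu = 0 but mu > 0). Therefore mu is NOT absolutely continuous w.r.t. nu.

no


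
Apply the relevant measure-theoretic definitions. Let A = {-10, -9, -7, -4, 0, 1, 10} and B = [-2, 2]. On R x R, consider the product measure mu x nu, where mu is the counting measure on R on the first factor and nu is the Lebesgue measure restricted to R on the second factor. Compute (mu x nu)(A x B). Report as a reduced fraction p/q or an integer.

For a measurable rectangle A x B, the product measure satisfies
  (mu x nu)(A x B) = mu(A) * nu(B).
  mu(A) = 7.
  nu(B) = 4.
  (mu x nu)(A x B) = 7 * 4 = 28.

28


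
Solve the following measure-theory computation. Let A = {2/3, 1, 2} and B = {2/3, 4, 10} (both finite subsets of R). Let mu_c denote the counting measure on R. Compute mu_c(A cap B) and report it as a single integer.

Counting measure on a finite set equals cardinality. mu_c(A cap B) = |A cap B| (elements appearing in both).
Enumerating the elements of A that also lie in B gives 1 element(s).
So mu_c(A cap B) = 1.

1


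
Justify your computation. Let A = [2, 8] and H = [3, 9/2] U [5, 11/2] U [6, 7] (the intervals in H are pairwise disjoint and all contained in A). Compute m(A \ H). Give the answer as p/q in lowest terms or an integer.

The ambient interval has length m(A) = 8 - 2 = 6.
Since the holes are disjoint and sit inside A, by finite additivity
  m(H) = sum_i (b_i - a_i), and m(A \ H) = m(A) - m(H).
Computing the hole measures:
  m(H_1) = 9/2 - 3 = 3/2.
  m(H_2) = 11/2 - 5 = 1/2.
  m(H_3) = 7 - 6 = 1.
Summed: m(H) = 3/2 + 1/2 + 1 = 3.
So m(A \ H) = 6 - 3 = 3.

3


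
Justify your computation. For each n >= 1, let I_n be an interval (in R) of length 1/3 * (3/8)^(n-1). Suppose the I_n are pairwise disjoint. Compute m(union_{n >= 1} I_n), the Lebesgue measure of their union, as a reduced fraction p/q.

By countable additivity of the Lebesgue measure on pairwise disjoint measurable sets,
  m(union_{n >= 1} I_n) = sum_{n >= 1} m(I_n) = sum_{n >= 1} a * r^(n-1),
  with a = 1/3 and r = 3/8.
Since 0 < r = 3/8 < 1, the geometric series converges:
  sum_{n >= 1} a * r^(n-1) = a / (1 - r).
  = 1/3 / (1 - 3/8)
  = 1/3 / (5/8)
  = 8/15.

8/15


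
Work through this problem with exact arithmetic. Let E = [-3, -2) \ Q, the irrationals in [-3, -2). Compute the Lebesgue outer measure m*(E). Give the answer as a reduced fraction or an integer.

The interval I = [-3, -2) has m(I) = -2 - (-3) = 1 (endpoints are measure-zero, so open/closed/half-open agree). Write I = (I cap Q) u (I \ Q). The rationals in I are countable, so m*(I cap Q) = 0 (cover each rational by intervals whose total length is arbitrarily small). By countable subadditivity m*(I) <= m*(I cap Q) + m*(I \ Q), hence m*(I \ Q) >= m(I) = 1. The reverse inequality m*(I \ Q) <= m*(I) = 1 is trivial since (I \ Q) is a subset of I. Therefore m*(I \ Q) = 1.

1


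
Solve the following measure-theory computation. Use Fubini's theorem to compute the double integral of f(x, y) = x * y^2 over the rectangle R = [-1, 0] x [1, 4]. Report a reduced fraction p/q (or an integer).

f(x, y) is a tensor product of a function of x and a function of y, and both factors are bounded continuous (hence Lebesgue integrable) on the rectangle, so Fubini's theorem applies:
  integral_R f d(m x m) = (integral_a1^b1 x dx) * (integral_a2^b2 y^2 dy).
Inner integral in x: integral_{-1}^{0} x dx = (0^2 - (-1)^2)/2
  = -1/2.
Inner integral in y: integral_{1}^{4} y^2 dy = (4^3 - 1^3)/3
  = 21.
Product: (-1/2) * (21) = -21/2.

-21/2


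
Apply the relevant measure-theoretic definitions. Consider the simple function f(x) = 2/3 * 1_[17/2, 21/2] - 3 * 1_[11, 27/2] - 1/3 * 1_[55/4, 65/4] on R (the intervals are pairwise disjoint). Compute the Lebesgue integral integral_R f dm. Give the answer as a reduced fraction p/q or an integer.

For a simple function f = sum_i c_i * 1_{A_i} with disjoint A_i,
  integral f dm = sum_i c_i * m(A_i).
Lengths of the A_i:
  m(A_1) = 21/2 - 17/2 = 2.
  m(A_2) = 27/2 - 11 = 5/2.
  m(A_3) = 65/4 - 55/4 = 5/2.
Contributions c_i * m(A_i):
  (2/3) * (2) = 4/3.
  (-3) * (5/2) = -15/2.
  (-1/3) * (5/2) = -5/6.
Total: 4/3 - 15/2 - 5/6 = -7.

-7


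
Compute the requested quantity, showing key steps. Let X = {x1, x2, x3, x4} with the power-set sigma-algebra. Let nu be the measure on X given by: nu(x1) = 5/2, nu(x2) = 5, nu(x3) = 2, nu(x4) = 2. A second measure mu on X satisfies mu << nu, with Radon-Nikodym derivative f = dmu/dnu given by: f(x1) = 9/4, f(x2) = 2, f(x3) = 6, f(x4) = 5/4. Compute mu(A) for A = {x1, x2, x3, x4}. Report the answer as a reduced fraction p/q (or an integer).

By the defining property of the Radon-Nikodym derivative, for every measurable set A,
  mu(A) = integral_A f dnu.
Since nu is a discrete measure concentrated on the atoms of X, the integral over A reduces to the sum
  mu(A) = sum_{x in A} f(x) * nu({x}).
Computing each term:
  x1: f(x1) * nu(x1) = 9/4 * 5/2 = 45/8.
  x2: f(x2) * nu(x2) = 2 * 5 = 10.
  x3: f(x3) * nu(x3) = 6 * 2 = 12.
  x4: f(x4) * nu(x4) = 5/4 * 2 = 5/2.
Summing: mu(A) = 45/8 + 10 + 12 + 5/2 = 241/8.

241/8


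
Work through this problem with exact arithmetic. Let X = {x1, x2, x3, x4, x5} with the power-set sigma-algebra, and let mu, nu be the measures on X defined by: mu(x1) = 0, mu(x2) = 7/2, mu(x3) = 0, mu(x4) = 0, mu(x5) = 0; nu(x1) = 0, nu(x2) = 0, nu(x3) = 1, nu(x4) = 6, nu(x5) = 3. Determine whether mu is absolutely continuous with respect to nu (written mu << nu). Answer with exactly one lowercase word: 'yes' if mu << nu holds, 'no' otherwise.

mu << nu means: every nu-null measurable set is also mu-null; equivalently, for every atom x, if nu({x}) = 0 then mu({x}) = 0.
Checking each atom:
  x1: nu = 0, mu = 0 -> consistent with mu << nu.
  x2: nu = 0, mu = 7/2 > 0 -> violates mu << nu.
  x3: nu = 1 > 0 -> no constraint.
  x4: nu = 6 > 0 -> no constraint.
  x5: nu = 3 > 0 -> no constraint.
The atom(s) x2 violate the condition (nu = 0 but mu > 0). Therefore mu is NOT absolutely continuous w.r.t. nu.

no


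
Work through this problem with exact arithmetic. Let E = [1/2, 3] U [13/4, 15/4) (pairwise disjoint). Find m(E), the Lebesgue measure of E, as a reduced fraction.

For pairwise disjoint intervals, m(union_i I_i) = sum_i m(I_i),
and m is invariant under swapping open/closed endpoints (single points have measure 0).
So m(E) = sum_i (b_i - a_i).
  I_1 has length 3 - 1/2 = 5/2.
  I_2 has length 15/4 - 13/4 = 1/2.
Summing:
  m(E) = 5/2 + 1/2 = 3.

3


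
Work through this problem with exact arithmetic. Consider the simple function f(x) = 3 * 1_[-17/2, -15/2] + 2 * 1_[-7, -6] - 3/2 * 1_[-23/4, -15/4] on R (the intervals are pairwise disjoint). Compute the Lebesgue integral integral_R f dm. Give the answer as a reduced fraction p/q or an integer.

For a simple function f = sum_i c_i * 1_{A_i} with disjoint A_i,
  integral f dm = sum_i c_i * m(A_i).
Lengths of the A_i:
  m(A_1) = -15/2 - (-17/2) = 1.
  m(A_2) = -6 - (-7) = 1.
  m(A_3) = -15/4 - (-23/4) = 2.
Contributions c_i * m(A_i):
  (3) * (1) = 3.
  (2) * (1) = 2.
  (-3/2) * (2) = -3.
Total: 3 + 2 - 3 = 2.

2


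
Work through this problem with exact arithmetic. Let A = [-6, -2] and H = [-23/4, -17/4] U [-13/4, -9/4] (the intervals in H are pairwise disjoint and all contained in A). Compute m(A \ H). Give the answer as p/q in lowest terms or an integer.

The ambient interval has length m(A) = -2 - (-6) = 4.
Since the holes are disjoint and sit inside A, by finite additivity
  m(H) = sum_i (b_i - a_i), and m(A \ H) = m(A) - m(H).
Computing the hole measures:
  m(H_1) = -17/4 - (-23/4) = 3/2.
  m(H_2) = -9/4 - (-13/4) = 1.
Summed: m(H) = 3/2 + 1 = 5/2.
So m(A \ H) = 4 - 5/2 = 3/2.

3/2


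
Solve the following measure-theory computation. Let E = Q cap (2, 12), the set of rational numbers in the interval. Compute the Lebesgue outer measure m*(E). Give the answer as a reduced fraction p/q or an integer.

Q cap (2, 12) is countable; list its elements as q_1, q_2, ... . Fix eps > 0 and cover the k-th point by an interval of length eps * 2^(-k). The cover has total length eps * sum_{k>=1} 2^(-k) = eps, so by definition of outer measure m*(Q cap (2, 12)) <= eps. Since eps was arbitrary and m* >= 0, the outer measure is 0.

0


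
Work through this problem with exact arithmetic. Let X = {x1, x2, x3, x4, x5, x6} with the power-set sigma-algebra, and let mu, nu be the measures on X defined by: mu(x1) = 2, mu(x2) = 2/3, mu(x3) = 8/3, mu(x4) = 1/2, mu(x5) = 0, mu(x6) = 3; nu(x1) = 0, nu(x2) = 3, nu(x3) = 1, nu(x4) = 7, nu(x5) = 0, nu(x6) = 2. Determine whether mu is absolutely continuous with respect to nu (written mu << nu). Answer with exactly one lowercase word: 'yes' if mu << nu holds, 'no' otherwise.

mu << nu means: every nu-null measurable set is also mu-null; equivalently, for every atom x, if nu({x}) = 0 then mu({x}) = 0.
Checking each atom:
  x1: nu = 0, mu = 2 > 0 -> violates mu << nu.
  x2: nu = 3 > 0 -> no constraint.
  x3: nu = 1 > 0 -> no constraint.
  x4: nu = 7 > 0 -> no constraint.
  x5: nu = 0, mu = 0 -> consistent with mu << nu.
  x6: nu = 2 > 0 -> no constraint.
The atom(s) x1 violate the condition (nu = 0 but mu > 0). Therefore mu is NOT absolutely continuous w.r.t. nu.

no


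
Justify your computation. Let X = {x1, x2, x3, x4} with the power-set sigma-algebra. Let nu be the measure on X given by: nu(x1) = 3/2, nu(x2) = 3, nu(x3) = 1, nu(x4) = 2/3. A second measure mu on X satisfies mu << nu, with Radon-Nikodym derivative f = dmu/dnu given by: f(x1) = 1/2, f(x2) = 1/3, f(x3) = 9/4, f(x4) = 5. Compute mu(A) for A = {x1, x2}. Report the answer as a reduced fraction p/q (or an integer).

By the defining property of the Radon-Nikodym derivative, for every measurable set A,
  mu(A) = integral_A f dnu.
Since nu is a discrete measure concentrated on the atoms of X, the integral over A reduces to the sum
  mu(A) = sum_{x in A} f(x) * nu({x}).
Computing each term:
  x1: f(x1) * nu(x1) = 1/2 * 3/2 = 3/4.
  x2: f(x2) * nu(x2) = 1/3 * 3 = 1.
Summing: mu(A) = 3/4 + 1 = 7/4.

7/4


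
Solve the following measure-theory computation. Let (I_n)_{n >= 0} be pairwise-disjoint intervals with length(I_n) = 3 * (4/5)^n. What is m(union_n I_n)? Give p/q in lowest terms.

By countable additivity of the Lebesgue measure on pairwise disjoint measurable sets,
  m(union_{n >= 0} I_n) = sum_{n >= 0} m(I_n) = sum_{n >= 0} a * r^n,
  with a = 3 and r = 4/5.
Since 0 < r = 4/5 < 1, the geometric series converges:
  sum_{n >= 0} a * r^n = a / (1 - r).
  = 3 / (1 - 4/5)
  = 3 / (1/5)
  = 15.

15


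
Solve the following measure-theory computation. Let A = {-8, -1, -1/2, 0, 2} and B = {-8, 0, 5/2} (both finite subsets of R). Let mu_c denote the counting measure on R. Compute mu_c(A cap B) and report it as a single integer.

Counting measure on a finite set equals cardinality. mu_c(A cap B) = |A cap B| (elements appearing in both).
Enumerating the elements of A that also lie in B gives 2 element(s).
So mu_c(A cap B) = 2.

2


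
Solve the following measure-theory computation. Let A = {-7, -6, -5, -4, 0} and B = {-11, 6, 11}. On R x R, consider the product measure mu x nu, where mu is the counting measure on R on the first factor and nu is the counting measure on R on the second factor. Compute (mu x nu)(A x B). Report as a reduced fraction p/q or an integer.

For a measurable rectangle A x B, the product measure satisfies
  (mu x nu)(A x B) = mu(A) * nu(B).
  mu(A) = 5.
  nu(B) = 3.
  (mu x nu)(A x B) = 5 * 3 = 15.

15


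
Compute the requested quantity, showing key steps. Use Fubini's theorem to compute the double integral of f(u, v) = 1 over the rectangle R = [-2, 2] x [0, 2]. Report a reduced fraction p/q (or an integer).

f(u, v) is a tensor product of a function of u and a function of v, and both factors are bounded continuous (hence Lebesgue integrable) on the rectangle, so Fubini's theorem applies:
  integral_R f d(m x m) = (integral_a1^b1 1 du) * (integral_a2^b2 1 dv).
Inner integral in u: integral_{-2}^{2} 1 du = (2^1 - (-2)^1)/1
  = 4.
Inner integral in v: integral_{0}^{2} 1 dv = (2^1 - 0^1)/1
  = 2.
Product: (4) * (2) = 8.

8


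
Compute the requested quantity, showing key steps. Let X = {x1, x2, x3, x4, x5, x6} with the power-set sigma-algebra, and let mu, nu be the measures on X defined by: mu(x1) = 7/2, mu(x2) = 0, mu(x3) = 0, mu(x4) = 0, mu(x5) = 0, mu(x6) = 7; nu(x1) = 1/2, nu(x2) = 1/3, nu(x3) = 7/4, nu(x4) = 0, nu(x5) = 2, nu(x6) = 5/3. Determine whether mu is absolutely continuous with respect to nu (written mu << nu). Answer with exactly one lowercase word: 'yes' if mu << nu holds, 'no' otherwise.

mu << nu means: every nu-null measurable set is also mu-null; equivalently, for every atom x, if nu({x}) = 0 then mu({x}) = 0.
Checking each atom:
  x1: nu = 1/2 > 0 -> no constraint.
  x2: nu = 1/3 > 0 -> no constraint.
  x3: nu = 7/4 > 0 -> no constraint.
  x4: nu = 0, mu = 0 -> consistent with mu << nu.
  x5: nu = 2 > 0 -> no constraint.
  x6: nu = 5/3 > 0 -> no constraint.
No atom violates the condition. Therefore mu << nu.

yes


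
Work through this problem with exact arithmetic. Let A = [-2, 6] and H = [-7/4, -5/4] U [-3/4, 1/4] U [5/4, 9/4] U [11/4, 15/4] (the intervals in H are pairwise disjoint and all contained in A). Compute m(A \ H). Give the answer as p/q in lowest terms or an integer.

The ambient interval has length m(A) = 6 - (-2) = 8.
Since the holes are disjoint and sit inside A, by finite additivity
  m(H) = sum_i (b_i - a_i), and m(A \ H) = m(A) - m(H).
Computing the hole measures:
  m(H_1) = -5/4 - (-7/4) = 1/2.
  m(H_2) = 1/4 - (-3/4) = 1.
  m(H_3) = 9/4 - 5/4 = 1.
  m(H_4) = 15/4 - 11/4 = 1.
Summed: m(H) = 1/2 + 1 + 1 + 1 = 7/2.
So m(A \ H) = 8 - 7/2 = 9/2.

9/2


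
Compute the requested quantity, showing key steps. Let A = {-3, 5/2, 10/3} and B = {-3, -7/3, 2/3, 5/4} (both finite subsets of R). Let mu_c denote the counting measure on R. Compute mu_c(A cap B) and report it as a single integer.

Counting measure on a finite set equals cardinality. mu_c(A cap B) = |A cap B| (elements appearing in both).
Enumerating the elements of A that also lie in B gives 1 element(s).
So mu_c(A cap B) = 1.

1


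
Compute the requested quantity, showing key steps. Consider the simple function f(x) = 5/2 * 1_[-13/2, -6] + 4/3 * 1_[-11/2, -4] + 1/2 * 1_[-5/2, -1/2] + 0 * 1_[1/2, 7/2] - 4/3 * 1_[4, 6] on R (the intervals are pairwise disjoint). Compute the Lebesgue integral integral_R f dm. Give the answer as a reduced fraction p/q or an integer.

For a simple function f = sum_i c_i * 1_{A_i} with disjoint A_i,
  integral f dm = sum_i c_i * m(A_i).
Lengths of the A_i:
  m(A_1) = -6 - (-13/2) = 1/2.
  m(A_2) = -4 - (-11/2) = 3/2.
  m(A_3) = -1/2 - (-5/2) = 2.
  m(A_4) = 7/2 - 1/2 = 3.
  m(A_5) = 6 - 4 = 2.
Contributions c_i * m(A_i):
  (5/2) * (1/2) = 5/4.
  (4/3) * (3/2) = 2.
  (1/2) * (2) = 1.
  (0) * (3) = 0.
  (-4/3) * (2) = -8/3.
Total: 5/4 + 2 + 1 + 0 - 8/3 = 19/12.

19/12


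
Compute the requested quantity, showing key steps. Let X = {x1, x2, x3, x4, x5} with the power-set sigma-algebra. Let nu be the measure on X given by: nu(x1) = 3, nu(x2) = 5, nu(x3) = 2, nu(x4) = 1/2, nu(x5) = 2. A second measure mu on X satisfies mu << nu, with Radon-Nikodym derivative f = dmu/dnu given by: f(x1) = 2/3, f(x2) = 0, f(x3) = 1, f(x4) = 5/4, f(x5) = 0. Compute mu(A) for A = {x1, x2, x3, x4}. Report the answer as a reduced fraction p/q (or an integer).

By the defining property of the Radon-Nikodym derivative, for every measurable set A,
  mu(A) = integral_A f dnu.
Since nu is a discrete measure concentrated on the atoms of X, the integral over A reduces to the sum
  mu(A) = sum_{x in A} f(x) * nu({x}).
Computing each term:
  x1: f(x1) * nu(x1) = 2/3 * 3 = 2.
  x2: f(x2) * nu(x2) = 0 * 5 = 0.
  x3: f(x3) * nu(x3) = 1 * 2 = 2.
  x4: f(x4) * nu(x4) = 5/4 * 1/2 = 5/8.
Summing: mu(A) = 2 + 0 + 2 + 5/8 = 37/8.

37/8


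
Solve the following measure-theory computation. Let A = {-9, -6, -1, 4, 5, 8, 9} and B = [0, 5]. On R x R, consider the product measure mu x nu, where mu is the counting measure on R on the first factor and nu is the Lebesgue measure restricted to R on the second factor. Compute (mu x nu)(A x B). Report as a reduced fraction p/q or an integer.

For a measurable rectangle A x B, the product measure satisfies
  (mu x nu)(A x B) = mu(A) * nu(B).
  mu(A) = 7.
  nu(B) = 5.
  (mu x nu)(A x B) = 7 * 5 = 35.

35


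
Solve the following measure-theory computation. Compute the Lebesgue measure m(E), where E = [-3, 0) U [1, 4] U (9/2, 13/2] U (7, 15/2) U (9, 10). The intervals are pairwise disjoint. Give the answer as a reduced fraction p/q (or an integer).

For pairwise disjoint intervals, m(union_i I_i) = sum_i m(I_i),
and m is invariant under swapping open/closed endpoints (single points have measure 0).
So m(E) = sum_i (b_i - a_i).
  I_1 has length 0 - (-3) = 3.
  I_2 has length 4 - 1 = 3.
  I_3 has length 13/2 - 9/2 = 2.
  I_4 has length 15/2 - 7 = 1/2.
  I_5 has length 10 - 9 = 1.
Summing:
  m(E) = 3 + 3 + 2 + 1/2 + 1 = 19/2.

19/2


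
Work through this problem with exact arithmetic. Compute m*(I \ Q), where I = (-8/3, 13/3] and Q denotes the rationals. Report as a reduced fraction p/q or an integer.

The interval I = (-8/3, 13/3] has m(I) = 13/3 - (-8/3) = 7 (endpoints are measure-zero, so open/closed/half-open agree). Write I = (I cap Q) u (I \ Q). The rationals in I are countable, so m*(I cap Q) = 0 (cover each rational by intervals whose total length is arbitrarily small). By countable subadditivity m*(I) <= m*(I cap Q) + m*(I \ Q), hence m*(I \ Q) >= m(I) = 7. The reverse inequality m*(I \ Q) <= m*(I) = 7 is trivial since (I \ Q) is a subset of I. Therefore m*(I \ Q) = 7.

7


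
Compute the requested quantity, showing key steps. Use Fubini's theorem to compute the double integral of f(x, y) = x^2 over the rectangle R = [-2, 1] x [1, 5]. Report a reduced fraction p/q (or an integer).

f(x, y) is a tensor product of a function of x and a function of y, and both factors are bounded continuous (hence Lebesgue integrable) on the rectangle, so Fubini's theorem applies:
  integral_R f d(m x m) = (integral_a1^b1 x^2 dx) * (integral_a2^b2 1 dy).
Inner integral in x: integral_{-2}^{1} x^2 dx = (1^3 - (-2)^3)/3
  = 3.
Inner integral in y: integral_{1}^{5} 1 dy = (5^1 - 1^1)/1
  = 4.
Product: (3) * (4) = 12.

12


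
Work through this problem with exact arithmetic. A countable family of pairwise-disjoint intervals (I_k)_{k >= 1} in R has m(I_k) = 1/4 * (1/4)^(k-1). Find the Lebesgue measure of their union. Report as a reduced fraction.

By countable additivity of the Lebesgue measure on pairwise disjoint measurable sets,
  m(union_{k >= 1} I_k) = sum_{k >= 1} m(I_k) = sum_{k >= 1} a * r^(k-1),
  with a = 1/4 and r = 1/4.
Since 0 < r = 1/4 < 1, the geometric series converges:
  sum_{k >= 1} a * r^(k-1) = a / (1 - r).
  = 1/4 / (1 - 1/4)
  = 1/4 / (3/4)
  = 1/3.

1/3


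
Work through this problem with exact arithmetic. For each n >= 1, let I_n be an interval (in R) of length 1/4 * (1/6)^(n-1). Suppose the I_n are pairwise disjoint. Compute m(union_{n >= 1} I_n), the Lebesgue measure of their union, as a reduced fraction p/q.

By countable additivity of the Lebesgue measure on pairwise disjoint measurable sets,
  m(union_{n >= 1} I_n) = sum_{n >= 1} m(I_n) = sum_{n >= 1} a * r^(n-1),
  with a = 1/4 and r = 1/6.
Since 0 < r = 1/6 < 1, the geometric series converges:
  sum_{n >= 1} a * r^(n-1) = a / (1 - r).
  = 1/4 / (1 - 1/6)
  = 1/4 / (5/6)
  = 3/10.

3/10


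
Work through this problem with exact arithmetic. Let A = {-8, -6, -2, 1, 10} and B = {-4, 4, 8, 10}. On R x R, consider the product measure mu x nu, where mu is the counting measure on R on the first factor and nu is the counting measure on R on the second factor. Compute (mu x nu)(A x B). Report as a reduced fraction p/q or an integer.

For a measurable rectangle A x B, the product measure satisfies
  (mu x nu)(A x B) = mu(A) * nu(B).
  mu(A) = 5.
  nu(B) = 4.
  (mu x nu)(A x B) = 5 * 4 = 20.

20


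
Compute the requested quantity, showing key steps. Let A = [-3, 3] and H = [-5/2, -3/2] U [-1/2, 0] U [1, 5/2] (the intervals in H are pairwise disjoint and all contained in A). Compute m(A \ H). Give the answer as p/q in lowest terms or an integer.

The ambient interval has length m(A) = 3 - (-3) = 6.
Since the holes are disjoint and sit inside A, by finite additivity
  m(H) = sum_i (b_i - a_i), and m(A \ H) = m(A) - m(H).
Computing the hole measures:
  m(H_1) = -3/2 - (-5/2) = 1.
  m(H_2) = 0 - (-1/2) = 1/2.
  m(H_3) = 5/2 - 1 = 3/2.
Summed: m(H) = 1 + 1/2 + 3/2 = 3.
So m(A \ H) = 6 - 3 = 3.

3


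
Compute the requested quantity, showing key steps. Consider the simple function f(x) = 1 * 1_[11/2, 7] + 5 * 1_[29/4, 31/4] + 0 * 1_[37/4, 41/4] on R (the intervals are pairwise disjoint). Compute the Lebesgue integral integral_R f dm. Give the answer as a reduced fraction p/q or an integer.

For a simple function f = sum_i c_i * 1_{A_i} with disjoint A_i,
  integral f dm = sum_i c_i * m(A_i).
Lengths of the A_i:
  m(A_1) = 7 - 11/2 = 3/2.
  m(A_2) = 31/4 - 29/4 = 1/2.
  m(A_3) = 41/4 - 37/4 = 1.
Contributions c_i * m(A_i):
  (1) * (3/2) = 3/2.
  (5) * (1/2) = 5/2.
  (0) * (1) = 0.
Total: 3/2 + 5/2 + 0 = 4.

4


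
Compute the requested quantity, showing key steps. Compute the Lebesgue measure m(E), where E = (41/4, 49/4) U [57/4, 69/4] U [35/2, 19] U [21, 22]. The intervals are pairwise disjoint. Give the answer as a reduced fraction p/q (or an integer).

For pairwise disjoint intervals, m(union_i I_i) = sum_i m(I_i),
and m is invariant under swapping open/closed endpoints (single points have measure 0).
So m(E) = sum_i (b_i - a_i).
  I_1 has length 49/4 - 41/4 = 2.
  I_2 has length 69/4 - 57/4 = 3.
  I_3 has length 19 - 35/2 = 3/2.
  I_4 has length 22 - 21 = 1.
Summing:
  m(E) = 2 + 3 + 3/2 + 1 = 15/2.

15/2


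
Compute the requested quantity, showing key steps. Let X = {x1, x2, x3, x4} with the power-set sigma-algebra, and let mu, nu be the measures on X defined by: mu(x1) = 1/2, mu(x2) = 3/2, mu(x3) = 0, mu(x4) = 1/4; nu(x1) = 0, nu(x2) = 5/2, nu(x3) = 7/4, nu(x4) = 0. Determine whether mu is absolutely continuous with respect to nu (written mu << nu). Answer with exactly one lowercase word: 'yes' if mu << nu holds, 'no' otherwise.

mu << nu means: every nu-null measurable set is also mu-null; equivalently, for every atom x, if nu({x}) = 0 then mu({x}) = 0.
Checking each atom:
  x1: nu = 0, mu = 1/2 > 0 -> violates mu << nu.
  x2: nu = 5/2 > 0 -> no constraint.
  x3: nu = 7/4 > 0 -> no constraint.
  x4: nu = 0, mu = 1/4 > 0 -> violates mu << nu.
The atom(s) x1, x4 violate the condition (nu = 0 but mu > 0). Therefore mu is NOT absolutely continuous w.r.t. nu.

no


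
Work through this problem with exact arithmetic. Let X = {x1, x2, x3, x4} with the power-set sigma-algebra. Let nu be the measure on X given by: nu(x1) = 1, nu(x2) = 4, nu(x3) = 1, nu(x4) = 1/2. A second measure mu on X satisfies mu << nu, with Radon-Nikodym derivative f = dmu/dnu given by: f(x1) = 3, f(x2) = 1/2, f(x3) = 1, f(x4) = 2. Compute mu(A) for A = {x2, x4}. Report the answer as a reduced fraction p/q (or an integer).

By the defining property of the Radon-Nikodym derivative, for every measurable set A,
  mu(A) = integral_A f dnu.
Since nu is a discrete measure concentrated on the atoms of X, the integral over A reduces to the sum
  mu(A) = sum_{x in A} f(x) * nu({x}).
Computing each term:
  x2: f(x2) * nu(x2) = 1/2 * 4 = 2.
  x4: f(x4) * nu(x4) = 2 * 1/2 = 1.
Summing: mu(A) = 2 + 1 = 3.

3


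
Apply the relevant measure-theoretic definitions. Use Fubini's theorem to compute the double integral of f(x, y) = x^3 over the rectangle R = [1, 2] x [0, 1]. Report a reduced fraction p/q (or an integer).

f(x, y) is a tensor product of a function of x and a function of y, and both factors are bounded continuous (hence Lebesgue integrable) on the rectangle, so Fubini's theorem applies:
  integral_R f d(m x m) = (integral_a1^b1 x^3 dx) * (integral_a2^b2 1 dy).
Inner integral in x: integral_{1}^{2} x^3 dx = (2^4 - 1^4)/4
  = 15/4.
Inner integral in y: integral_{0}^{1} 1 dy = (1^1 - 0^1)/1
  = 1.
Product: (15/4) * (1) = 15/4.

15/4


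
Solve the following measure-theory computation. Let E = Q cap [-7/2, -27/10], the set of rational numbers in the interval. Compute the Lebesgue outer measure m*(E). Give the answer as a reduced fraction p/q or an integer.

Q cap [-7/2, -27/10] is countable; list its elements as q_1, q_2, ... . Fix eps > 0 and cover the k-th point by an interval of length eps * 2^(-k). The cover has total length eps * sum_{k>=1} 2^(-k) = eps, so by definition of outer measure m*(Q cap [-7/2, -27/10]) <= eps. Since eps was arbitrary and m* >= 0, the outer measure is 0.

0


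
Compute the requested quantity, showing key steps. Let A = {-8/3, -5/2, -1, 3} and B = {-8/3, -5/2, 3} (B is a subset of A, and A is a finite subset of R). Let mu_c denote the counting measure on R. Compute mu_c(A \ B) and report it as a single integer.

Counting measure assigns mu_c(E) = |E| (number of elements) when E is finite. For B subset A, A \ B is the set of elements of A not in B, so |A \ B| = |A| - |B|.
|A| = 4, |B| = 3, so mu_c(A \ B) = 4 - 3 = 1.

1


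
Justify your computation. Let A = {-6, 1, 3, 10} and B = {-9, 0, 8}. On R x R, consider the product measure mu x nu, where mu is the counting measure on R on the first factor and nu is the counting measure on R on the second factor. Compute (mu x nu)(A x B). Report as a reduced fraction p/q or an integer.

For a measurable rectangle A x B, the product measure satisfies
  (mu x nu)(A x B) = mu(A) * nu(B).
  mu(A) = 4.
  nu(B) = 3.
  (mu x nu)(A x B) = 4 * 3 = 12.

12


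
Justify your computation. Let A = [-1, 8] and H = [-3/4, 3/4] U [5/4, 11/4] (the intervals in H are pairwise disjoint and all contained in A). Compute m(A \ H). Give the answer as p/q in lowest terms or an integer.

The ambient interval has length m(A) = 8 - (-1) = 9.
Since the holes are disjoint and sit inside A, by finite additivity
  m(H) = sum_i (b_i - a_i), and m(A \ H) = m(A) - m(H).
Computing the hole measures:
  m(H_1) = 3/4 - (-3/4) = 3/2.
  m(H_2) = 11/4 - 5/4 = 3/2.
Summed: m(H) = 3/2 + 3/2 = 3.
So m(A \ H) = 9 - 3 = 6.

6


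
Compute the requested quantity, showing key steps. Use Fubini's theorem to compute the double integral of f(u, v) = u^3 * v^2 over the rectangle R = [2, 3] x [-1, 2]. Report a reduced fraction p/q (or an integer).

f(u, v) is a tensor product of a function of u and a function of v, and both factors are bounded continuous (hence Lebesgue integrable) on the rectangle, so Fubini's theorem applies:
  integral_R f d(m x m) = (integral_a1^b1 u^3 du) * (integral_a2^b2 v^2 dv).
Inner integral in u: integral_{2}^{3} u^3 du = (3^4 - 2^4)/4
  = 65/4.
Inner integral in v: integral_{-1}^{2} v^2 dv = (2^3 - (-1)^3)/3
  = 3.
Product: (65/4) * (3) = 195/4.

195/4


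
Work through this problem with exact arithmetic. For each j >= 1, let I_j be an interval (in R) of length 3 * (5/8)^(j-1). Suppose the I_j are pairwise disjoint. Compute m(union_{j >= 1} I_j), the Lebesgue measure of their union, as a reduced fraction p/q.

By countable additivity of the Lebesgue measure on pairwise disjoint measurable sets,
  m(union_{j >= 1} I_j) = sum_{j >= 1} m(I_j) = sum_{j >= 1} a * r^(j-1),
  with a = 3 and r = 5/8.
Since 0 < r = 5/8 < 1, the geometric series converges:
  sum_{j >= 1} a * r^(j-1) = a / (1 - r).
  = 3 / (1 - 5/8)
  = 3 / (3/8)
  = 8.

8


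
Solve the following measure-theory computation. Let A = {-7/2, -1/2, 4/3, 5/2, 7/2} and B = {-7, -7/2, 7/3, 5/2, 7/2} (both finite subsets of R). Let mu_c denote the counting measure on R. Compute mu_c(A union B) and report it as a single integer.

Counting measure on a finite set equals cardinality. By inclusion-exclusion, |A union B| = |A| + |B| - |A cap B|.
|A| = 5, |B| = 5, |A cap B| = 3.
So mu_c(A union B) = 5 + 5 - 3 = 7.

7


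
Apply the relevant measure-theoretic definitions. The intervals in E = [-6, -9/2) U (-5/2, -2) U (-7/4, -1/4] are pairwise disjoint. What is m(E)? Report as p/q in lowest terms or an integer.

For pairwise disjoint intervals, m(union_i I_i) = sum_i m(I_i),
and m is invariant under swapping open/closed endpoints (single points have measure 0).
So m(E) = sum_i (b_i - a_i).
  I_1 has length -9/2 - (-6) = 3/2.
  I_2 has length -2 - (-5/2) = 1/2.
  I_3 has length -1/4 - (-7/4) = 3/2.
Summing:
  m(E) = 3/2 + 1/2 + 3/2 = 7/2.

7/2


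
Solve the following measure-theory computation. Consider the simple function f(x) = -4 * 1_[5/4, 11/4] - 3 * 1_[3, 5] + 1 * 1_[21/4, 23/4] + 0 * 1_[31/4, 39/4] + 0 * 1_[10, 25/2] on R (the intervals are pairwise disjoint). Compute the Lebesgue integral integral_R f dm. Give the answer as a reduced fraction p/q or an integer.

For a simple function f = sum_i c_i * 1_{A_i} with disjoint A_i,
  integral f dm = sum_i c_i * m(A_i).
Lengths of the A_i:
  m(A_1) = 11/4 - 5/4 = 3/2.
  m(A_2) = 5 - 3 = 2.
  m(A_3) = 23/4 - 21/4 = 1/2.
  m(A_4) = 39/4 - 31/4 = 2.
  m(A_5) = 25/2 - 10 = 5/2.
Contributions c_i * m(A_i):
  (-4) * (3/2) = -6.
  (-3) * (2) = -6.
  (1) * (1/2) = 1/2.
  (0) * (2) = 0.
  (0) * (5/2) = 0.
Total: -6 - 6 + 1/2 + 0 + 0 = -23/2.

-23/2
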